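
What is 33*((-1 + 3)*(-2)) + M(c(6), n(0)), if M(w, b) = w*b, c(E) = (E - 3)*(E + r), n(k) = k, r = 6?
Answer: -132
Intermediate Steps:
c(E) = (-3 + E)*(6 + E) (c(E) = (E - 3)*(E + 6) = (-3 + E)*(6 + E))
M(w, b) = b*w
33*((-1 + 3)*(-2)) + M(c(6), n(0)) = 33*((-1 + 3)*(-2)) + 0*(-18 + 6² + 3*6) = 33*(2*(-2)) + 0*(-18 + 36 + 18) = 33*(-4) + 0*36 = -132 + 0 = -132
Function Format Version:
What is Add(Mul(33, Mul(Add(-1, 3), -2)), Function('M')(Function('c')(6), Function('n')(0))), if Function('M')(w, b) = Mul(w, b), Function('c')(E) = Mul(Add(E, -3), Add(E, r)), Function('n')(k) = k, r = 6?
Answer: -132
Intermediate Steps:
Function('c')(E) = Mul(Add(-3, E), Add(6, E)) (Function('c')(E) = Mul(Add(E, -3), Add(E, 6)) = Mul(Add(-3, E), Add(6, E)))
Function('M')(w, b) = Mul(b, w)
Add(Mul(33, Mul(Add(-1, 3), -2)), Function('M')(Function('c')(6), Function('n')(0))) = Add(Mul(33, Mul(Add(-1, 3), -2)), Mul(0, Add(-18, Pow(6, 2), Mul(3, 6)))) = Add(Mul(33, Mul(2, -2)), Mul(0, Add(-18, 36, 18))) = Add(Mul(33, -4), Mul(0, 36)) = Add(-132, 0) = -132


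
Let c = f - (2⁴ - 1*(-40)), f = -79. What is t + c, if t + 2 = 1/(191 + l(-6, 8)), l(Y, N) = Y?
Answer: -25344/185 ≈ -136.99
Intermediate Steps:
t = -369/185 (t = -2 + 1/(191 - 6) = -2 + 1/185 = -369/185 ≈ -1.9946)
c = -135 (c = -79 - (2⁴ - 1*(-40)) = -79 - (16 + 40) = -79 - 1*56 = -79 - 56 = -135)
t + c = -369/185 - 135 = -25344/185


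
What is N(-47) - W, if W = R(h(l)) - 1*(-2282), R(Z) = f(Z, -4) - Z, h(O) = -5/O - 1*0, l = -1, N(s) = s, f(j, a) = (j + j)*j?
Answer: -2374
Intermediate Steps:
f(j, a) = 2*j**2 (f(j, a) = (2*j)*j = 2*j**2)
h(O) = -5/O (h(O) = -5/O + 0 = -5/O)
R(Z) = -Z + 2*Z**2 (R(Z) = 2*Z**2 - Z = -Z + 2*Z**2)
W = 2327 (W = (-5/(-1))*(-1 + 2*(-5/(-1))) - 1*(-2282) = (-5*(-1))*(-1 + 2*(-5*(-1))) + 2282 = 5*(-1 + 2*5) + 2282 = 5*(-1 + 10) + 2282 = 5*9 + 2282 = 45 + 2282 = 2327)
N(-47) - W = -47 - 1*2327 = -47 - 2327 = -2374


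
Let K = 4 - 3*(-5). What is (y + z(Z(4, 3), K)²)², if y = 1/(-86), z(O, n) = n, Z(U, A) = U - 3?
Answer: 963792025/7396 ≈ 1.3031e+5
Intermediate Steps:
Z(U, A) = -3 + U
K = 19 (K = 4 + 15 = 19)
y = -1/86 ≈ -0.011628
(y + z(Z(4, 3), K)²)² = (-1/86 + 19²)² = (-1/86 + 361)² = (31045/86)² = 963792025/7396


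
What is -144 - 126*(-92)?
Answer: 11448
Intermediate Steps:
-144 - 126*(-92) = -144 + 11592 = 11448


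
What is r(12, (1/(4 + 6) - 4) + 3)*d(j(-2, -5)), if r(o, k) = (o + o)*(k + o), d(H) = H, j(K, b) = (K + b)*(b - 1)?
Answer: 55944/5 ≈ 11189.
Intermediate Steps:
j(K, b) = (-1 + b)*(K + b) (j(K, b) = (K + b)*(-1 + b) = (-1 + b)*(K + b))
r(o, k) = 2*o*(k + o) (r(o, k) = (2*o)*(k + o) = 2*o*(k + o))
r(12, (1/(4 + 6) - 4) + 3)*d(j(-2, -5)) = (2*12*(((1/(4 + 6) - 4) + 3) + 12))*((-5)**2 - 1*(-2) - 1*(-5) - 2*(-5)) = (2*12*(((1/10 - 4) + 3) + 12))*(25 + 2 + 5 + 10) = (2*12*(((1/10 - 4) + 3) + 12))*42 = (2*12*((-39/10 + 3) + 12))*42 = (2*12*(-9/10 + 12))*42 = (2*12*(111/10))*42 = (1332/5)*42 = 55944/5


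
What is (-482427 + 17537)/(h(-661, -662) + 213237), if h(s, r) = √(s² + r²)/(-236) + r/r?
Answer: -5521267780918720/2532521884017059 - 109714040*√875165/2532521884017059 ≈ -2.1802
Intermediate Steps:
h(s, r) = 1 - √(r² + s²)/236 (h(s, r) = √(r² + s²)*(-1/236) + 1 = -√(r² + s²)/236 + 1 = 1 - √(r² + s²)/236)
(-482427 + 17537)/(h(-661, -662) + 213237) = (-482427 + 17537)/((1 - √((-662)² + (-661)²)/236) + 213237) = -464890/((1 - √(438244 + 436921)/236) + 213237) = -464890/((1 - √875165/236) + 213237) = -464890/(213238 - √875165/236)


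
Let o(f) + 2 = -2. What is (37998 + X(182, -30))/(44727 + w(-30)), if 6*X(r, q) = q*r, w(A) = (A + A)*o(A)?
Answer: 37088/44967 ≈ 0.82478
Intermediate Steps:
o(f) = -4 (o(f) = -2 - 2 = -4)
w(A) = -8*A (w(A) = (A + A)*(-4) = (2*A)*(-4) = -8*A)
X(r, q) = q*r/6 (X(r, q) = (q*r)/6 = q*r/6)
(37998 + X(182, -30))/(44727 + w(-30)) = (37998 + (⅙)*(-30)*182)/(44727 - 8*(-30)) = (37998 - 910)/(44727 + 240) = 37088/44967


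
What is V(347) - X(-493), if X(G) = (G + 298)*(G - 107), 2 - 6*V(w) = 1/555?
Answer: -389608891/3330 ≈ -1.1700e+5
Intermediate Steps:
V(w) = 1109/3330 (V(w) = ⅓ - ⅙/555 = ⅓ - ⅙*1/555 = ⅓ - 1/3330 = 1109/3330)
X(G) = (-107 + G)*(298 + G) (X(G) = (298 + G)*(-107 + G) = (-107 + G)*(298 + G))
V(347) - X(-493) = 1109/3330 - (-31886 + (-493)² + 191*(-493)) = 1109/3330 - (-31886 + 243049 - 94163) = 1109/3330 - 1*117000 = 1109/3330 - 117000 = -389608891/3330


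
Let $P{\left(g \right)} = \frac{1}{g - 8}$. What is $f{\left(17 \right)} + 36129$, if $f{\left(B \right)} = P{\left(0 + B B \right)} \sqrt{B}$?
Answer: $36129 + \frac{\sqrt{17}}{281} \approx 36129.0$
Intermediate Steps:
$P{\left(g \right)} = \frac{1}{-8 + g}$
$f{\left(B \right)} = \frac{\sqrt{B}}{-8 + B^{2}}$ ($f{\left(B \right)} = \frac{\sqrt{B}}{-8 + \left(0 + B B\right)} = \frac{\sqrt{B}}{-8 + \left(0 + B^{2}\right)} = \frac{\sqrt{B}}{-8 + B^{2}}$)
$f{\left(17 \right)} + 36129 = \frac{\sqrt{17}}{-8 + 17^{2}} + 36129 = \frac{\sqrt{17}}{-8 + 289} + 36129 = \frac{\sqrt{17}}{281} + 36129 = 36129 + \frac{\sqrt{17}}{281}$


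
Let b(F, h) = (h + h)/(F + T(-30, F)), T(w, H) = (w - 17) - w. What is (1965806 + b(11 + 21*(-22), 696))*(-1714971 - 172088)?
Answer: -144673865378762/39 ≈ -3.7096e+12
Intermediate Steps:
T(w, H) = -17 (T(w, H) = (-17 + w) - w = -17)
b(F, h) = 2*h/(-17 + F) (b(F, h) = (h + h)/(F - 17) = (2*h)/(-17 + F) = 2*h/(-17 + F))
(1965806 + b(11 + 21*(-22), 696))*(-1714971 - 172088) = (1965806 + 2*696/(-17 + (11 + 21*(-22))))*(-1714971 - 172088) = (1965806 + 2*696/(-17 + (11 - 462)))*(-1887059) = (1965806 + 2*696/(-17 - 451))*(-1887059) = (1965806 + 2*696/(-468))*(-1887059) = (1965806 + 2*696*(-1/468))*(-1887059) = (1965806 - 116/39)*(-1887059) = (76666318/39)*(-1887059) = -144673865378762/39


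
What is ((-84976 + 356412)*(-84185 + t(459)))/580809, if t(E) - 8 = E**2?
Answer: 11445913248/193603 ≈ 59121.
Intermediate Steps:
t(E) = 8 + E**2
((-84976 + 356412)*(-84185 + t(459)))/580809 = ((-84976 + 356412)*(-84185 + (8 + 459**2)))/580809 = (271436*(-84185 + (8 + 210681)))*(1/580809) = (271436*(-84185 + 210689))*(1/580809) = (271436*126504)*(1/580809) = 34337739744*(1/580809) = 11445913248/193603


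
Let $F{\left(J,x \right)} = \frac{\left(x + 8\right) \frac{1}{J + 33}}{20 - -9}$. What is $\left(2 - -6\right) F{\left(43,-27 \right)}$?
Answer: $- \frac{2}{29} \approx -0.068966$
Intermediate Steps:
$F{\left(J,x \right)} = \frac{8 + x}{29 \left(33 + J\right)}$ ($F{\left(J,x \right)} = \frac{\left(8 + x\right) \frac{1}{33 + J}}{20 + 9} = \frac{\frac{1}{33 + J} \left(8 + x\right)}{29} = \frac{8 + x}{33 + J} \frac{1}{29} = \frac{8 + x}{29 \left(33 + J\right)}$)
$\left(2 - -6\right) F{\left(43,-27 \right)} = \left(2 - -6\right) \frac{8 - 27}{29 \left(33 + 43\right)} = \left(2 + 6\right) \frac{1}{29} \cdot \frac{1}{76} \left(-19\right) = 8 \cdot \frac{1}{29} \cdot \frac{1}{76} \left(-19\right) = 8 \left(- \frac{1}{116}\right) = - \frac{2}{29}$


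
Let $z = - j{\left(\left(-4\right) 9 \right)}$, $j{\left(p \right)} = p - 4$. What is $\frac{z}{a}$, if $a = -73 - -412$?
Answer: $\frac{40}{339} \approx 0.11799$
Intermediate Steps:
$a = 339$ ($a = -73 + 412 = 339$)
$j{\left(p \right)} = -4 + p$ ($j{\left(p \right)} = p - 4 = -4 + p$)
$z = 40$ ($z = - (-4 - 36) = \left(-1\right) \left(-40\right) = 40$)
$\frac{z}{a} = \frac{40}{339}$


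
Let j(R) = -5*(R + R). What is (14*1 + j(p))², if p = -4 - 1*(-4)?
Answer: 196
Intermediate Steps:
p = 0 (p = -4 + 4 = 0)
j(R) = -10*R
(14*1 + j(p))² = (14*1 - 10*0)² = (14 + 0)² = 14² = 196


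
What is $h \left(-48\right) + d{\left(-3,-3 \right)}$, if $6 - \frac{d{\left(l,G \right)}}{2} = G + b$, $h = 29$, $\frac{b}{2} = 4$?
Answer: $-1390$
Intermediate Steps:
$b = 8$ ($b = 2 \cdot 4 = 8$)
$d{\left(l,G \right)} = -4 - 2 G$ ($d{\left(l,G \right)} = 12 - 2 \left(G + 8\right) = 12 - 2 \left(8 + G\right) = 12 - \left(16 + 2 G\right) = -4 - 2 G$)
$h \left(-48\right) + d{\left(-3,-3 \right)} = 29 \left(-48\right) - -2 = -1392 + \left(-4 + 6\right) = -1392 + 2 = -1390$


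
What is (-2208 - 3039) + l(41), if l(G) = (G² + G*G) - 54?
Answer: -1939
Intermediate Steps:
l(G) = -54 + 2*G² (l(G) = (G² + G²) - 54 = 2*G² - 54 = -54 + 2*G²)
(-2208 - 3039) + l(41) = (-2208 - 3039) + (-54 + 2*41²) = -5247 + (-54 + 2*1681) = -5247 + (-54 + 3362) = -5247 + 3308 = -1939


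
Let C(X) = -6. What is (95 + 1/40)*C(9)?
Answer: -11403/20 ≈ -570.15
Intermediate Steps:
(95 + 1/40)*C(9) = (95 + 1/40)*(-6) = (3801/40)*(-6) = -11403/20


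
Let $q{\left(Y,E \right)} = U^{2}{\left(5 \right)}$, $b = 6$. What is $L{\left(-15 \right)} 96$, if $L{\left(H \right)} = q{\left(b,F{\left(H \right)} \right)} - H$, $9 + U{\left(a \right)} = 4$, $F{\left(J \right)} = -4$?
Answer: $3840$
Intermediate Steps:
$U{\left(a \right)} = -5$ ($U{\left(a \right)} = -9 + 4 = -5$)
$q{\left(Y,E \right)} = 25$ ($q{\left(Y,E \right)} = \left(-5\right)^{2} = 25$)
$L{\left(H \right)} = 25 - H$
$L{\left(-15 \right)} 96 = \left(25 - -15\right) 96 = \left(25 + 15\right) 96 = 40 \cdot 96 = 3840$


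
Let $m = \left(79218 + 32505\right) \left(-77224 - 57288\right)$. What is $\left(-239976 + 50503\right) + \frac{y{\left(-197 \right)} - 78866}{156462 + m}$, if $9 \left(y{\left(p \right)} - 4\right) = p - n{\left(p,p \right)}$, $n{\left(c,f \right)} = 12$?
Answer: $- \frac{25626478929082531}{135251349426} \approx -1.8947 \cdot 10^{5}$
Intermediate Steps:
$m = -15028084176$ ($m = 111723 \left(-134512\right) = -15028084176$)
$y{\left(p \right)} = \frac{8}{3} + \frac{p}{9}$ ($y{\left(p \right)} = 4 + \frac{p - 12}{9} = 4 + \frac{-12 + p}{9} = 4 + \left(- \frac{4}{3} + \frac{p}{9}\right) = \frac{8}{3} + \frac{p}{9}$)
$\left(-239976 + 50503\right) + \frac{y{\left(-197 \right)} - 78866}{156462 + m} = \left(-239976 + 50503\right) + \frac{\left(\frac{8}{3} + \frac{1}{9} \left(-197\right)\right) - 78866}{156462 - 15028084176} = -189473 + \frac{\left(\frac{8}{3} - \frac{197}{9}\right) - 78866}{-15027927714} = -189473 + \left(- \frac{173}{9} - 78866\right) \left(- \frac{1}{15027927714}\right) = -189473 - - \frac{709967}{135251349426} = -189473 + \frac{709967}{135251349426} = - \frac{25626478929082531}{135251349426}$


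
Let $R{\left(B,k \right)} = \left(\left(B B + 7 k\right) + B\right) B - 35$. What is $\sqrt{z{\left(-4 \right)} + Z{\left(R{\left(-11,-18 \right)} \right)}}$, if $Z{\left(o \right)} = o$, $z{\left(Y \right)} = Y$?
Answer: $\sqrt{137} \approx 11.705$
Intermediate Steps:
$R{\left(B,k \right)} = -35 + B \left(B + B^{2} + 7 k\right)$ ($R{\left(B,k \right)} = \left(\left(B^{2} + 7 k\right) + B\right) B - 35 = \left(B + B^{2} + 7 k\right) B - 35 = B \left(B + B^{2} + 7 k\right) - 35 = -35 + B \left(B + B^{2} + 7 k\right)$)
$\sqrt{z{\left(-4 \right)} + Z{\left(R{\left(-11,-18 \right)} \right)}} = \sqrt{-4 + \left(-35 + \left(-11\right)^{2} + \left(-11\right)^{3} + 7 \left(-11\right) \left(-18\right)\right)} = \sqrt{-4 + \left(-35 + 121 - 1331 + 1386\right)} = \sqrt{-4 + 141} = \sqrt{137}$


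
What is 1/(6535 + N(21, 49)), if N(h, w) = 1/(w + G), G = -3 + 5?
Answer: 51/333286 ≈ 0.00015302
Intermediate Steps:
G = 2
N(h, w) = 1/(2 + w) (N(h, w) = 1/(w + 2) = 1/(2 + w))
1/(6535 + N(21, 49)) = 1/(6535 + 1/(2 + 49)) = 1/(6535 + 1/51) = 1/(333286/51) = 51/333286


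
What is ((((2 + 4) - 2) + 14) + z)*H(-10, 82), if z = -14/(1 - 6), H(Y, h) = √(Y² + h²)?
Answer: 208*√1706/5 ≈ 1718.2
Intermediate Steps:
z = 14/5 (z = -14/(-5) = -14*(-⅕) = 14/5 ≈ 2.8000)
((((2 + 4) - 2) + 14) + z)*H(-10, 82) = ((((2 + 4) - 2) + 14) + 14/5)*√((-10)² + 82²) = (((6 - 2) + 14) + 14/5)*√(100 + 6724) = ((4 + 14) + 14/5)*√6824 = (18 + 14/5)*(2*√1706) = 104*(2*√1706)/5 = 208*√1706/5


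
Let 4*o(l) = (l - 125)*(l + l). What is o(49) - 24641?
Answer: -26503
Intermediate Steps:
o(l) = l*(-125 + l)/2 (o(l) = ((l - 125)*(l + l))/4 = ((-125 + l)*(2*l))/4 = (2*l*(-125 + l))/4 = l*(-125 + l)/2)
o(49) - 24641 = (1/2)*49*(-125 + 49) - 24641 = (1/2)*49*(-76) - 24641 = -1862 - 24641 = -26503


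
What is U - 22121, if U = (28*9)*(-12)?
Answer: -25145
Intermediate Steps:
U = -3024 (U = 252*(-12) = -3024)
U - 22121 = -3024 - 22121 = -25145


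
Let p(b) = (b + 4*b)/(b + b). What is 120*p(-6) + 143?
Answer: 443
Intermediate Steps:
p(b) = 5/2 (p(b) = (5*b)/((2*b)) = (5*b)*(1/(2*b)) = 5/2)
120*p(-6) + 143 = 120*(5/2) + 143 = 300 + 143 = 443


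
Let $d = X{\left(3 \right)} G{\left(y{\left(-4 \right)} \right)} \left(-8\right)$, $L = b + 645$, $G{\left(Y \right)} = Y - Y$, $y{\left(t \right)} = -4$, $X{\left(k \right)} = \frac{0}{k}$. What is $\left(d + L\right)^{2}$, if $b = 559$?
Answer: $1449616$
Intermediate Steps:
$X{\left(k \right)} = 0$
$G{\left(Y \right)} = 0$
$L = 1204$ ($L = 559 + 645 = 1204$)
$d = 0$ ($d = 0 \cdot 0 \left(-8\right) = 0 \left(-8\right) = 0$)
$\left(d + L\right)^{2} = \left(0 + 1204\right)^{2} = 1204^{2} = 1449616$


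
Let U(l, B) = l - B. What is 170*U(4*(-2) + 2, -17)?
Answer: 1870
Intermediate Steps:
170*U(4*(-2) + 2, -17) = 170*((4*(-2) + 2) - 1*(-17)) = 170*((-8 + 2) + 17) = 170*(-6 + 17) = 170*11 = 1870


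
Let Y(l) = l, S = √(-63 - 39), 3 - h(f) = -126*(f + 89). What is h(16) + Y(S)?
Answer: 13233 + I*√102 ≈ 13233.0 + 10.1*I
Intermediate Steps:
h(f) = 11217 + 126*f (h(f) = 3 - (-126)*(f + 89) = 3 - (-126)*(89 + f) = 3 - (-11214 - 126*f) = 3 + (11214 + 126*f) = 11217 + 126*f)
S = I*√102 (S = √(-102) = I*√102 ≈ 10.1*I)
h(16) + Y(S) = (11217 + 126*16) + I*√102 = (11217 + 2016) + I*√102 = 13233 + I*√102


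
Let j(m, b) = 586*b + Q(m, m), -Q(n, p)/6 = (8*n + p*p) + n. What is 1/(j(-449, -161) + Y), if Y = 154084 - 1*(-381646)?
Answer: -1/743976 ≈ -1.3441e-6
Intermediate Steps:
Q(n, p) = -54*n - 6*p**2 (Q(n, p) = -6*((8*n + p*p) + n) = -6*((8*n + p**2) + n) = -6*((p**2 + 8*n) + n) = -6*(p**2 + 9*n) = -54*n - 6*p**2)
j(m, b) = -54*m - 6*m**2 + 586*b (j(m, b) = 586*b + (-54*m - 6*m**2) = -54*m - 6*m**2 + 586*b)
Y = 535730 (Y = 154084 + 381646 = 535730)
1/(j(-449, -161) + Y) = 1/((-54*(-449) - 6*(-449)**2 + 586*(-161)) + 535730) = 1/((24246 - 6*201601 - 94346) + 535730) = 1/((24246 - 1209606 - 94346) + 535730) = 1/(-1279706 + 535730) = 1/(-743976) = -1/743976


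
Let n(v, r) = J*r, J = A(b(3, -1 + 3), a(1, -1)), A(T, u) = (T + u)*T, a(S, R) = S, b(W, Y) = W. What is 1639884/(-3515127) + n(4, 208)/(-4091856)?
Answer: -46659325984/99884677123 ≈ -0.46713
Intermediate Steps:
A(T, u) = T*(T + u)
J = 12 (J = 3*(3 + 1) = 3*4 = 12)
n(v, r) = 12*r
1639884/(-3515127) + n(4, 208)/(-4091856) = 1639884/(-3515127) + (12*208)/(-4091856) = 1639884*(-1/3515127) + 2496*(-1/4091856) = -546628/1171709 - 52/85247 = -46659325984/99884677123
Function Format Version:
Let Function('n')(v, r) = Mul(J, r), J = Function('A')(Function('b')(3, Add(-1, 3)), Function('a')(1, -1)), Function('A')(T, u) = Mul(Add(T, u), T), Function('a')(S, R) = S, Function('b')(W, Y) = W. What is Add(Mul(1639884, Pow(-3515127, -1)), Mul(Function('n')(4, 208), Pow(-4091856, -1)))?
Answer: Rational(-46659325984, 99884677123) ≈ -0.46713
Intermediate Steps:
Function('A')(T, u) = Mul(T, Add(T, u))
J = 12 (J = Mul(3, Add(3, 1)) = Mul(3, 4) = 12)
Function('n')(v, r) = Mul(12, r)
Add(Mul(1639884, Pow(-3515127, -1)), Mul(Function('n')(4, 208), Pow(-4091856, -1))) = Add(Mul(1639884, Pow(-3515127, -1)), Mul(Mul(12, 208), Pow(-4091856, -1))) = Add(Mul(1639884, Rational(-1, 3515127)), Mul(2496, Rational(-1, 4091856))) = Add(Rational(-546628, 1171709), Rational(-52, 85247)) = Rational(-46659325984, 99884677123)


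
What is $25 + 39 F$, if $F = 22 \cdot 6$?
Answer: $5173$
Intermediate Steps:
$F = 132$
$25 + 39 F = 25 + 39 \cdot 132 = 25 + 5148 = 5173$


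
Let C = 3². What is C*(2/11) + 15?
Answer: 183/11 ≈ 16.636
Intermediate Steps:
C = 9
C*(2/11) + 15 = 9*(2/11) + 15 = 18/11 + 15 = 183/11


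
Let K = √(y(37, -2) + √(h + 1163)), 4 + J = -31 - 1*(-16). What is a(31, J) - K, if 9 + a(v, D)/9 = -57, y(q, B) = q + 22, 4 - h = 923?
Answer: -594 - √(59 + 2*√61) ≈ -602.64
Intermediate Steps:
h = -919 (h = 4 - 1*923 = 4 - 923 = -919)
y(q, B) = 22 + q
J = -19 (J = -4 + (-31 - 1*(-16)) = -4 + (-31 + 16) = -4 - 15 = -19)
a(v, D) = -594 (a(v, D) = -81 + 9*(-57) = -81 - 513 = -594)
K = √(59 + 2*√61) (K = √((22 + 37) + √(-919 + 1163)) = √(59 + √244) = √(59 + 2*√61) ≈ 8.6383)
a(31, J) - K = -594 - √(59 + 2*√61)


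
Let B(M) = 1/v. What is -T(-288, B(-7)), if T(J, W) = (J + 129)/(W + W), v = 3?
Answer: 477/2 ≈ 238.50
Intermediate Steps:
B(M) = ⅓ (B(M) = 1/3 = ⅓)
T(J, W) = (129 + J)/(2*W) (T(J, W) = (129 + J)/((2*W)) = (129 + J)*(1/(2*W)) = (129 + J)/(2*W))
-T(-288, B(-7)) = -(129 - 288)/(2*⅓) = -3*(-159)/2 = -1*(-477/2) = 477/2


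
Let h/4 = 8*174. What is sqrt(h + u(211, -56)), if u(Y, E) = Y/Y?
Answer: sqrt(5569) ≈ 74.626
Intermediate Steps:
u(Y, E) = 1
h = 5568 (h = 4*(8*174) = 4*1392 = 5568)
sqrt(h + u(211, -56)) = sqrt(5568 + 1) = sqrt(5569)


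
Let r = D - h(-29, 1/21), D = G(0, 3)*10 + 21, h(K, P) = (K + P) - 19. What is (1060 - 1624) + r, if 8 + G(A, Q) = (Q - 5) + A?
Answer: -12496/21 ≈ -595.05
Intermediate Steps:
G(A, Q) = -13 + A + Q (G(A, Q) = -8 + ((Q - 5) + A) = -8 + ((-5 + Q) + A) = -8 + (-5 + A + Q) = -13 + A + Q)
h(K, P) = -19 + K + P
D = -79 (D = (-13 + 0 + 3)*10 + 21 = -10*10 + 21 = -100 + 21 = -79)
r = -652/21 (r = -79 - (-19 - 29 + 1/21) = -79 - 1*(-1007/21) = -79 + 1007/21 = -652/21 ≈ -31.048)
(1060 - 1624) + r = (1060 - 1624) - 652/21 = -564 - 652/21 = -12496/21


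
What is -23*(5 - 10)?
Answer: 115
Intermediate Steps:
-23*(5 - 10) = -23*(-5) = 115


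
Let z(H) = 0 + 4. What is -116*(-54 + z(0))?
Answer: 5800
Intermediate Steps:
z(H) = 4
-116*(-54 + z(0)) = -116*(-54 + 4) = -116*(-50) = 5800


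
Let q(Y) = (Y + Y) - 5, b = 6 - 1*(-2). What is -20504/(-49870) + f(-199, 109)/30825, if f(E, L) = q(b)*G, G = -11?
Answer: 62600153/153724275 ≈ 0.40722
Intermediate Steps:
b = 8 (b = 6 + 2 = 8)
q(Y) = -5 + 2*Y (q(Y) = 2*Y - 5 = -5 + 2*Y)
f(E, L) = -121 (f(E, L) = (-5 + 2*8)*(-11) = (-5 + 16)*(-11) = 11*(-11) = -121)
-20504/(-49870) + f(-199, 109)/30825 = -20504/(-49870) - 121/30825 = -20504*(-1/49870) - 121*1/30825 = 10252/24935 - 121/30825 = 62600153/153724275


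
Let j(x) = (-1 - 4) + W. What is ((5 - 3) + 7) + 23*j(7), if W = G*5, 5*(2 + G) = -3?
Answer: -405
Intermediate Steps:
G = -13/5 (G = -2 + (1/5)*(-3) = -2 - 3/5 = -13/5 ≈ -2.6000)
W = -13 (W = -13/5*5 = -13)
j(x) = -18 (j(x) = (-1 - 4) - 13 = -5 - 13 = -18)
((5 - 3) + 7) + 23*j(7) = ((5 - 3) + 7) + 23*(-18) = (2 + 7) - 414 = 9 - 414 = -405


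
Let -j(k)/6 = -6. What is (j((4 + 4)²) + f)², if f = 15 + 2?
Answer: 2809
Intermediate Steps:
f = 17
j(k) = 36 (j(k) = -6*(-6) = 36)
(j((4 + 4)²) + f)² = (36 + 17)² = 53² = 2809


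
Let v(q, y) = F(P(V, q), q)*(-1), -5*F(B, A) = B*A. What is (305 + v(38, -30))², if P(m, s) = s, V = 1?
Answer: 8814961/25 ≈ 3.5260e+5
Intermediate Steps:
F(B, A) = -A*B/5 (F(B, A) = -B*A/5 = -A*B/5)
v(q, y) = q²/5 (v(q, y) = -q*q/5*(-1) = -q²/5*(-1) = q²/5)
(305 + v(38, -30))² = (305 + (⅕)*38²)² = (305 + (⅕)*1444)² = (305 + 1444/5)² = (2969/5)² = 8814961/25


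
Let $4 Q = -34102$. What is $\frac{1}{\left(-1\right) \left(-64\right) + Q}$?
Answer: $- \frac{2}{16923} \approx -0.00011818$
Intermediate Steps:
$Q = - \frac{17051}{2}$ ($Q = \frac{1}{4} \left(-34102\right) = - \frac{17051}{2} \approx -8525.5$)
$\frac{1}{\left(-1\right) \left(-64\right) + Q} = \frac{1}{\left(-1\right) \left(-64\right) - \frac{17051}{2}} = \frac{1}{64 - \frac{17051}{2}} = \frac{1}{- \frac{16923}{2}} = - \frac{2}{16923}$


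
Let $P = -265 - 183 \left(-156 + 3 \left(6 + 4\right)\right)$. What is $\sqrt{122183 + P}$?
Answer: $4 \sqrt{9061} \approx 380.76$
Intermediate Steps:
$P = 22793$ ($P = -265 - 183 \left(-156 + 3 \cdot 10\right) = -265 - 183 \left(-156 + 30\right) = -265 - -23058 = -265 + 23058 = 22793$)
$\sqrt{122183 + P} = \sqrt{122183 + 22793} = \sqrt{144976} = 4 \sqrt{9061}$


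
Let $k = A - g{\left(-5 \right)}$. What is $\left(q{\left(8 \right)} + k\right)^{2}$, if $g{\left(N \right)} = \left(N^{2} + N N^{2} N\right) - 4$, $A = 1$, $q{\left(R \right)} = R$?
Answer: $405769$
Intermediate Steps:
$g{\left(N \right)} = -4 + N^{2} + N^{4}$ ($g{\left(N \right)} = \left(N^{2} + N^{3} N\right) - 4 = \left(N^{2} + N^{4}\right) - 4 = -4 + N^{2} + N^{4}$)
$k = -645$ ($k = 1 - \left(-4 + \left(-5\right)^{2} + \left(-5\right)^{4}\right) = 1 - \left(-4 + 25 + 625\right) = 1 - 646 = -645$)
$\left(q{\left(8 \right)} + k\right)^{2} = \left(8 - 645\right)^{2} = \left(-637\right)^{2} = 405769$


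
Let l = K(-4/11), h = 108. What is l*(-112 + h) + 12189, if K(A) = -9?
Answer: 12225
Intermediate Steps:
l = -9
l*(-112 + h) + 12189 = -9*(-112 + 108) + 12189 = -9*(-4) + 12189 = 36 + 12189 = 12225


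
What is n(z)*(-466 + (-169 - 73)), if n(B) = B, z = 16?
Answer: -11328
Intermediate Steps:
n(z)*(-466 + (-169 - 73)) = 16*(-466 + (-169 - 73)) = 16*(-466 - 242) = 16*(-708) = -11328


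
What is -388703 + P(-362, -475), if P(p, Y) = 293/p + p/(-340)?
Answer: -5980191727/15385 ≈ -3.8870e+5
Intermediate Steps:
P(p, Y) = 293/p - p/340 (P(p, Y) = 293/p + p*(-1/340) = 293/p - p/340)
-388703 + P(-362, -475) = -388703 + (293/(-362) - 1/340*(-362)) = -388703 + (293*(-1/362) + 181/170) = -388703 + (-293/362 + 181/170) = -388703 + 3928/15385 = -5980191727/15385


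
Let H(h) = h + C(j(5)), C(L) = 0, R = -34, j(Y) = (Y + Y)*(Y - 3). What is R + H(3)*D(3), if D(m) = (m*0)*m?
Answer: -34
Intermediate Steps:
j(Y) = 2*Y*(-3 + Y) (j(Y) = (2*Y)*(-3 + Y) = 2*Y*(-3 + Y))
D(m) = 0 (D(m) = 0*m = 0)
H(h) = h (H(h) = h + 0 = h)
R + H(3)*D(3) = -34 + 3*0 = -34 + 0 = -34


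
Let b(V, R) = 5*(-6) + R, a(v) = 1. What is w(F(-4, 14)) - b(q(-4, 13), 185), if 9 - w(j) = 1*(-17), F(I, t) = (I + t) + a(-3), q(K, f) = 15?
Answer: -129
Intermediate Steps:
b(V, R) = -30 + R
F(I, t) = 1 + I + t (F(I, t) = (I + t) + 1 = 1 + I + t)
w(j) = 26 (w(j) = 9 - (-17) = 9 - 1*(-17) = 9 + 17 = 26)
w(F(-4, 14)) - b(q(-4, 13), 185) = 26 - (-30 + 185) = 26 - 1*155 = 26 - 155 = -129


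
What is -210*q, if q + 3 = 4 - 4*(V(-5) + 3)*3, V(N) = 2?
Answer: 12390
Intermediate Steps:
q = -59 (q = -3 + (4 - 4*(2 + 3)*3) = -3 + (4 - 4*5*3) = -3 + (4 - 20*3) = -3 + (4 - 60) = -3 - 56 = -59)
-210*q = -210*(-59) = 12390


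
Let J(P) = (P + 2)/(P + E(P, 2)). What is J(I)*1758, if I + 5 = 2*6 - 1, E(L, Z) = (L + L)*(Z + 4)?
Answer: 2344/13 ≈ 180.31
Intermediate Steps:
E(L, Z) = 2*L*(4 + Z) (E(L, Z) = (2*L)*(4 + Z) = 2*L*(4 + Z))
I = 6 (I = -5 + (2*6 - 1) = -5 + (12 - 1) = -5 + 11 = 6)
J(P) = (2 + P)/(13*P) (J(P) = (P + 2)/(P + 2*P*(4 + 2)) = (2 + P)/(P + 2*P*6) = (2 + P)/(P + 12*P) = (2 + P)/((13*P)) = (2 + P)*(1/(13*P)) = (2 + P)/(13*P))
J(I)*1758 = ((1/13)*(2 + 6)/6)*1758 = ((1/13)*(1/6)*8)*1758 = (4/39)*1758 = 2344/13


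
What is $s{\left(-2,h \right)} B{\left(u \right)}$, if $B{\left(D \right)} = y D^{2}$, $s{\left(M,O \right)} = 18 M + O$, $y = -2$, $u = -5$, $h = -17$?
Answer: $2650$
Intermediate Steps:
$s{\left(M,O \right)} = O + 18 M$
$B{\left(D \right)} = - 2 D^{2}$
$s{\left(-2,h \right)} B{\left(u \right)} = \left(-17 + 18 \left(-2\right)\right) \left(- 2 \left(-5\right)^{2}\right) = \left(-17 - 36\right) \left(\left(-2\right) 25\right) = \left(-53\right) \left(-50\right) = 2650$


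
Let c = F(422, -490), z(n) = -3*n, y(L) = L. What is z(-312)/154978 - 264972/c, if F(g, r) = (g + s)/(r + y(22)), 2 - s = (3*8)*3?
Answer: 600573158055/1704758 ≈ 3.5229e+5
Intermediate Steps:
s = -70 (s = 2 - 3*8*3 = 2 - 24*3 = 2 - 1*72 = 2 - 72 = -70)
F(g, r) = (-70 + g)/(22 + r) (F(g, r) = (g - 70)/(r + 22) = (-70 + g)/(22 + r))
c = -88/117 (c = (-70 + 422)/(22 - 490) = 352/(-468) = -1/468*352 = -88/117 ≈ -0.75214)
z(-312)/154978 - 264972/c = -3*(-312)/154978 - 264972/(-88/117) = 936*(1/154978) - 264972*(-117/88) = 468/77489 + 7750431/22 = 600573158055/1704758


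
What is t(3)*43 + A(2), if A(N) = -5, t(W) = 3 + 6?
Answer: 382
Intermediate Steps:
t(W) = 9
t(3)*43 + A(2) = 9*43 - 5 = 387 - 5 = 382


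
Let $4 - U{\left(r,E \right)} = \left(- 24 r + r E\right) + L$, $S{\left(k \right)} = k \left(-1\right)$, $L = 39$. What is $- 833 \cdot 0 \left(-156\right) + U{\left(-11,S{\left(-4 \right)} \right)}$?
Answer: $-255$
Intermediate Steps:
$S{\left(k \right)} = - k$
$U{\left(r,E \right)} = -35 + 24 r - E r$ ($U{\left(r,E \right)} = 4 - \left(\left(- 24 r + r E\right) + 39\right) = 4 - \left(\left(- 24 r + E r\right) + 39\right) = 4 - \left(39 - 24 r + E r\right) = -35 + 24 r - E r$)
$- 833 \cdot 0 \left(-156\right) + U{\left(-11,S{\left(-4 \right)} \right)} = - 833 \cdot 0 \left(-156\right) - \left(299 + \left(-1\right) \left(-4\right) \left(-11\right)\right) = \left(-833\right) 0 - \left(299 - 44\right) = 0 - 255 = -255$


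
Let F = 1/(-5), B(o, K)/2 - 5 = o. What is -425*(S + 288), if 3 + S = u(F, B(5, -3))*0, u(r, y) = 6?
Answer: -121125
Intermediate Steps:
B(o, K) = 10 + 2*o
F = -⅕ ≈ -0.20000
S = -3 (S = -3 + 6*0 = -3 + 0 = -3)
-425*(S + 288) = -425*(-3 + 288) = -425*285 = -121125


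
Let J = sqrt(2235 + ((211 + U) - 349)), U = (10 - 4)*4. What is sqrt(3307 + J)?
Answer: sqrt(3307 + sqrt(2121)) ≈ 57.906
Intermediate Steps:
U = 24 (U = 6*4 = 24)
J = sqrt(2121) (J = sqrt(2235 + ((211 + 24) - 349)) = sqrt(2235 + (235 - 349)) = sqrt(2235 - 114) = sqrt(2121) ≈ 46.054)
sqrt(3307 + J) = sqrt(3307 + sqrt(2121))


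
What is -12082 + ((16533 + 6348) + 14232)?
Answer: 25031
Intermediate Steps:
-12082 + ((16533 + 6348) + 14232) = -12082 + (22881 + 14232) = -12082 + 37113 = 25031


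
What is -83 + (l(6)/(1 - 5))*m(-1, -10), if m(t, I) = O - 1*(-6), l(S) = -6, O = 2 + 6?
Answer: -62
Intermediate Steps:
O = 8
m(t, I) = 14 (m(t, I) = 8 - 1*(-6) = 8 + 6 = 14)
-83 + (l(6)/(1 - 5))*m(-1, -10) = -83 + (-6/(1 - 5))*14 = -83 + (-6/(-4))*14 = -83 - ¼*(-6)*14 = -83 + (3/2)*14 = -83 + 21 = -62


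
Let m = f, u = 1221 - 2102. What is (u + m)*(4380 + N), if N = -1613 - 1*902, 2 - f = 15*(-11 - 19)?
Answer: -800085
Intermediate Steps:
f = 452 (f = 2 - 15*(-11 - 19) = 2 - 15*(-30) = 2 - 1*(-450) = 2 + 450 = 452)
u = -881
m = 452
N = -2515 (N = -1613 - 902 = -2515)
(u + m)*(4380 + N) = (-881 + 452)*(4380 - 2515) = -429*1865 = -800085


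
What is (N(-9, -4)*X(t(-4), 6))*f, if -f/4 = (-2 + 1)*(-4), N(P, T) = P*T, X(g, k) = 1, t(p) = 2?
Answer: -576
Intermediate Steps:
f = -16 (f = -4*(-2 + 1)*(-4) = -(-4)*(-4) = -4*4 = -16)
(N(-9, -4)*X(t(-4), 6))*f = (-9*(-4)*1)*(-16) = (36*1)*(-16) = 36*(-16) = -576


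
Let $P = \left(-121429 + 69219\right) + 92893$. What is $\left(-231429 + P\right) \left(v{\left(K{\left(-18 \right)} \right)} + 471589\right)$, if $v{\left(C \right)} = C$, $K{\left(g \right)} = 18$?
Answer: $-89957148822$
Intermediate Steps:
$P = 40683$ ($P = -52210 + 92893 = 40683$)
$\left(-231429 + P\right) \left(v{\left(K{\left(-18 \right)} \right)} + 471589\right) = \left(-231429 + 40683\right) \left(18 + 471589\right) = \left(-190746\right) 471607 = -89957148822$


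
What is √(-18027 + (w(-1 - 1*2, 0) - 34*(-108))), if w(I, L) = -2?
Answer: 7*I*√293 ≈ 119.82*I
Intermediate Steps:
√(-18027 + (w(-1 - 1*2, 0) - 34*(-108))) = √(-18027 + (-2 - 34*(-108))) = √(-18027 + (-2 + 3672)) = √(-18027 + 3670) = √(-14357) = 7*I*√293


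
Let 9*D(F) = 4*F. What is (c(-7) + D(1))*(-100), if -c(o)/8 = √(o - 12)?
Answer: -400/9 + 800*I*√19 ≈ -44.444 + 3487.1*I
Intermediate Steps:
c(o) = -8*√(-12 + o) (c(o) = -8*√(o - 12) = -8*√(-12 + o))
D(F) = 4*F/9 (D(F) = (4*F)/9 = 4*F/9)
(c(-7) + D(1))*(-100) = (-8*√(-12 - 7) + (4/9)*1)*(-100) = (-8*I*√19 + 4/9)*(-100) = (4/9 - 8*I*√19)*(-100) = -400/9 + 800*I*√19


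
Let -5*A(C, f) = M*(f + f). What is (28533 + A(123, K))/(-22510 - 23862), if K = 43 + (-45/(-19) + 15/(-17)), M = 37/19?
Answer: -874471799/1422924820 ≈ -0.61456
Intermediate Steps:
M = 37/19 (M = 37*(1/19) = 37/19 ≈ 1.9474)
K = 14369/323 (K = 43 + (-45*(-1/19) + 15*(-1/17)) = 43 + (45/19 - 15/17) = 43 + 480/323 = 14369/323 ≈ 44.486)
A(C, f) = -74*f/95 (A(C, f) = -37*(f + f)/95 = -37*2*f/95 = -74*f/95)
(28533 + A(123, K))/(-22510 - 23862) = (28533 - 74/95*14369/323)/(-22510 - 23862) = (28533 - 1063306/30685)/(-46372) = (874471799/30685)*(-1/46372) = -874471799/1422924820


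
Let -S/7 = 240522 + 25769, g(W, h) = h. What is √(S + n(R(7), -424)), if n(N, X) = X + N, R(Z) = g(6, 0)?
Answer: I*√1864461 ≈ 1365.5*I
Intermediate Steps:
R(Z) = 0
n(N, X) = N + X
S = -1864037 (S = -7*(240522 + 25769) = -7*266291 = -1864037)
√(S + n(R(7), -424)) = √(-1864037 + (0 - 424)) = √(-1864037 - 424) = √(-1864461) = I*√1864461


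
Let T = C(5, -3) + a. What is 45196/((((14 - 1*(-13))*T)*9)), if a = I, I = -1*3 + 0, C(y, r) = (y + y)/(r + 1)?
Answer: -11299/486 ≈ -23.249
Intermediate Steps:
C(y, r) = 2*y/(1 + r) (C(y, r) = (2*y)/(1 + r) = 2*y/(1 + r))
I = -3 (I = -3 + 0 = -3)
a = -3
T = -8 (T = 2*5/(1 - 3) - 3 = 2*5/(-2) - 3 = 2*5*(-½) - 3 = -5 - 3 = -8)
45196/((((14 - 1*(-13))*T)*9)) = 45196/((((14 - 1*(-13))*(-8))*9)) = 45196/((((14 + 13)*(-8))*9)) = 45196/(((27*(-8))*9)) = 45196/((-216*9)) = 45196/(-1944) = 45196*(-1/1944) = -11299/486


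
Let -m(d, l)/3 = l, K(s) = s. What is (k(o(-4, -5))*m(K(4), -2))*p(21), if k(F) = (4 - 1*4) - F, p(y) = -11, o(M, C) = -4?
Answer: -264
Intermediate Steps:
m(d, l) = -3*l
k(F) = -F (k(F) = (4 - 4) - F = 0 - F = -F)
(k(o(-4, -5))*m(K(4), -2))*p(21) = ((-1*(-4))*(-3*(-2)))*(-11) = (4*6)*(-11) = 24*(-11) = -264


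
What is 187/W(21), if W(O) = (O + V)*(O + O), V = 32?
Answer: 187/2226 ≈ 0.084007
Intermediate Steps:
W(O) = 2*O*(32 + O) (W(O) = (O + 32)*(O + O) = (32 + O)*(2*O) = 2*O*(32 + O))
187/W(21) = 187/((2*21*(32 + 21))) = 187/((2*21*53)) = 187/2226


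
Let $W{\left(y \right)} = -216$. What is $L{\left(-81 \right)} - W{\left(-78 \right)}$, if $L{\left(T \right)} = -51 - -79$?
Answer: $244$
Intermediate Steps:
$L{\left(T \right)} = 28$ ($L{\left(T \right)} = -51 + 79 = 28$)
$L{\left(-81 \right)} - W{\left(-78 \right)} = 28 - -216 = 28 + 216 = 244$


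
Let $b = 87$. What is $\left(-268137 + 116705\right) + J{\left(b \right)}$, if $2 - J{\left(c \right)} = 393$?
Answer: $-151823$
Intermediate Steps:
$J{\left(c \right)} = -391$ ($J{\left(c \right)} = 2 - 393 = -391$)
$\left(-268137 + 116705\right) + J{\left(b \right)} = \left(-268137 + 116705\right) - 391 = -151432 - 391 = -151823$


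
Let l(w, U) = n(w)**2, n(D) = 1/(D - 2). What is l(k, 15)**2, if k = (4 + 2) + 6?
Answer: 1/10000 ≈ 0.00010000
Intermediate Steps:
k = 12 (k = 6 + 6 = 12)
n(D) = 1/(-2 + D)
l(w, U) = (-2 + w)**(-2) (l(w, U) = (1/(-2 + w))**2 = (-2 + w)**(-2))
l(k, 15)**2 = ((-2 + 12)**(-2))**2 = (10**(-2))**2 = (1/100)**2 = 1/10000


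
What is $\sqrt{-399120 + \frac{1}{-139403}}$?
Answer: $\frac{17 i \sqrt{26837983913147}}{139403} \approx 631.76 i$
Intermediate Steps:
$\sqrt{-399120 + \frac{1}{-139403}} = \sqrt{-399120 - \frac{1}{139403}} = \sqrt{- \frac{55638525361}{139403}} = \frac{17 i \sqrt{26837983913147}}{139403}$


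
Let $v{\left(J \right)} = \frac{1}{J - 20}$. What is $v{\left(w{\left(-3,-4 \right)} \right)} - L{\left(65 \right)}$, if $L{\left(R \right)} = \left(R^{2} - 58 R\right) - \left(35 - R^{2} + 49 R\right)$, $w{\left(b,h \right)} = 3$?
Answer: $- \frac{24821}{17} \approx -1460.1$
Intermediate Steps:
$v{\left(J \right)} = \frac{1}{-20 + J}$
$L{\left(R \right)} = -35 - 107 R + 2 R^{2}$ ($L{\left(R \right)} = \left(R^{2} - 58 R\right) - \left(35 - R^{2} + 49 R\right) = -35 - 107 R + 2 R^{2}$)
$v{\left(w{\left(-3,-4 \right)} \right)} - L{\left(65 \right)} = \frac{1}{-20 + 3} - \left(-35 - 6955 + 2 \cdot 65^{2}\right) = \frac{1}{-17} - \left(-35 - 6955 + 2 \cdot 4225\right) = - \frac{1}{17} - \left(-35 - 6955 + 8450\right) = - \frac{1}{17} - 1460 = - \frac{24821}{17}$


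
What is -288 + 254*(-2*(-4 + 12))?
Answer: -4352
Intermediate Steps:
-288 + 254*(-2*(-4 + 12)) = -288 + 254*(-2*8) = -288 + 254*(-16) = -288 - 4064 = -4352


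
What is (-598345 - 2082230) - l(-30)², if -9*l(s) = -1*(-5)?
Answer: -217126600/81 ≈ -2.6806e+6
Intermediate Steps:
l(s) = -5/9 (l(s) = -(-1)*(-5)/9 = -⅑*5 = -5/9)
(-598345 - 2082230) - l(-30)² = (-598345 - 2082230) - (-5/9)² = -2680575 - 1*25/81 = -2680575 - 25/81 = -217126600/81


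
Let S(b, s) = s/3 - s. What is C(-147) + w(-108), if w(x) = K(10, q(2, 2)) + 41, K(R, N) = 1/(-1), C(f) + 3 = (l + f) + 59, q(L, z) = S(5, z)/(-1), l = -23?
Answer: -74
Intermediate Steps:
S(b, s) = -2*s/3 (S(b, s) = s*(⅓) - s = s/3 - s = -2*s/3)
q(L, z) = 2*z/3 (q(L, z) = -2*z/3/(-1) = -2*z/3*(-1) = 2*z/3)
C(f) = 33 + f (C(f) = -3 + ((-23 + f) + 59) = -3 + (36 + f) = 33 + f)
K(R, N) = -1
w(x) = 40 (w(x) = -1 + 41 = 40)
C(-147) + w(-108) = (33 - 147) + 40 = -114 + 40 = -74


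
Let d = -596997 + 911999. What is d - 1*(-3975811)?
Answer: 4290813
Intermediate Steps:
d = 315002
d - 1*(-3975811) = 315002 - 1*(-3975811) = 315002 + 3975811 = 4290813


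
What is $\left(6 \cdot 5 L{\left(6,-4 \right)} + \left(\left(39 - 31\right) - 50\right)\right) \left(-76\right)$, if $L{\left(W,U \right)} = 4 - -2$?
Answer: $-10488$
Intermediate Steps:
$L{\left(W,U \right)} = 6$ ($L{\left(W,U \right)} = 4 + 2 = 6$)
$\left(6 \cdot 5 L{\left(6,-4 \right)} + \left(\left(39 - 31\right) - 50\right)\right) \left(-76\right) = \left(6 \cdot 5 \cdot 6 + \left(\left(39 - 31\right) - 50\right)\right) \left(-76\right) = \left(30 \cdot 6 + \left(8 - 50\right)\right) \left(-76\right) = \left(180 - 42\right) \left(-76\right) = 138 \left(-76\right) = -10488$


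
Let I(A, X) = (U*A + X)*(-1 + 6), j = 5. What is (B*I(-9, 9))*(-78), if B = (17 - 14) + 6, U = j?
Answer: 126360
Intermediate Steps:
U = 5
B = 9 (B = 3 + 6 = 9)
I(A, X) = 5*X + 25*A (I(A, X) = (5*A + X)*(-1 + 6) = (X + 5*A)*5 = 5*X + 25*A)
(B*I(-9, 9))*(-78) = (9*(5*9 + 25*(-9)))*(-78) = (9*(45 - 225))*(-78) = (9*(-180))*(-78) = -1620*(-78) = 126360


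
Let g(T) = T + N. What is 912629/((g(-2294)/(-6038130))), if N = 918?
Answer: 2755286271885/688 ≈ 4.0048e+9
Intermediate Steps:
g(T) = 918 + T (g(T) = T + 918 = 918 + T)
912629/((g(-2294)/(-6038130))) = 912629/(((918 - 2294)/(-6038130))) = 912629/((-1376*(-1/6038130))) = 912629/(688/3019065) = 912629*(3019065/688) = 2755286271885/688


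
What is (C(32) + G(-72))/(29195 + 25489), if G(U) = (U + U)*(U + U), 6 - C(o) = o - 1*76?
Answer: 10393/27342 ≈ 0.38011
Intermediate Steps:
C(o) = 82 - o (C(o) = 6 - (o - 1*76) = 6 - (o - 76) = 6 - (-76 + o) = 6 + (76 - o) = 82 - o)
G(U) = 4*U² (G(U) = (2*U)*(2*U) = 4*U²)
(C(32) + G(-72))/(29195 + 25489) = ((82 - 1*32) + 4*(-72)²)/(29195 + 25489) = ((82 - 32) + 4*5184)/54684 = (50 + 20736)*(1/54684) = 20786*(1/54684) = 10393/27342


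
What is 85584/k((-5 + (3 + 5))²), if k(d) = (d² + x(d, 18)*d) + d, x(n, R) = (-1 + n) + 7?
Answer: 28528/75 ≈ 380.37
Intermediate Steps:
x(n, R) = 6 + n
k(d) = d + d² + d*(6 + d) (k(d) = (d² + (6 + d)*d) + d = (d² + d*(6 + d)) + d = d + d² + d*(6 + d))
85584/k((-5 + (3 + 5))²) = 85584/(((-5 + (3 + 5))²*(7 + 2*(-5 + (3 + 5))²))) = 85584/(((-5 + 8)²*(7 + 2*(-5 + 8)²))) = 85584/((3²*(7 + 2*3²))) = 85584/((9*(7 + 2*9))) = 85584/((9*(7 + 18))) = 85584/((9*25)) = 85584/225 = 85584*(1/225) = 28528/75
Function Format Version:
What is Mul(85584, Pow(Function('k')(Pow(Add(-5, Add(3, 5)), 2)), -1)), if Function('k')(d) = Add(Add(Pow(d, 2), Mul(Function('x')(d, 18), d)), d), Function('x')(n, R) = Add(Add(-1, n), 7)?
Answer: Rational(28528, 75) ≈ 380.37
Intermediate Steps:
Function('x')(n, R) = Add(6, n)
Function('k')(d) = Add(d, Pow(d, 2), Mul(d, Add(6, d))) (Function('k')(d) = Add(Add(Pow(d, 2), Mul(Add(6, d), d)), d) = Add(Add(Pow(d, 2), Mul(d, Add(6, d))), d) = Add(d, Pow(d, 2), Mul(d, Add(6, d))))
Mul(85584, Pow(Function('k')(Pow(Add(-5, Add(3, 5)), 2)), -1)) = Mul(85584, Pow(Mul(Pow(Add(-5, Add(3, 5)), 2), Add(7, Mul(2, Pow(Add(-5, Add(3, 5)), 2)))), -1)) = Mul(85584, Pow(Mul(Pow(Add(-5, 8), 2), Add(7, Mul(2, Pow(Add(-5, 8), 2)))), -1)) = Mul(85584, Pow(Mul(Pow(3, 2), Add(7, Mul(2, Pow(3, 2)))), -1)) = Mul(85584, Pow(Mul(9, Add(7, Mul(2, 9))), -1)) = Mul(85584, Pow(Mul(9, Add(7, 18)), -1)) = Mul(85584, Pow(Mul(9, 25), -1)) = Mul(85584, Pow(225, -1)) = Mul(85584, Rational(1, 225)) = Rational(28528, 75)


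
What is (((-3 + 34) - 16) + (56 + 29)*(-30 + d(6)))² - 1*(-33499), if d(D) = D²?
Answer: 309124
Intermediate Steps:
(((-3 + 34) - 16) + (56 + 29)*(-30 + d(6)))² - 1*(-33499) = (((-3 + 34) - 16) + (56 + 29)*(-30 + 6²))² - 1*(-33499) = ((31 - 16) + 85*(-30 + 36))² + 33499 = (15 + 85*6)² + 33499 = (15 + 510)² + 33499 = 525² + 33499 = 275625 + 33499 = 309124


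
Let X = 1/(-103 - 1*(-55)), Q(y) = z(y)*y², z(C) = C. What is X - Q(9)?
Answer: -34993/48 ≈ -729.02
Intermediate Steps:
Q(y) = y³ (Q(y) = y*y² = y³)
X = -1/48 (X = 1/(-103 + 55) = 1/(-48) = -1/48 ≈ -0.020833)
X - Q(9) = -1/48 - 1*9³ = -1/48 - 1*729 = -1/48 - 729 = -34993/48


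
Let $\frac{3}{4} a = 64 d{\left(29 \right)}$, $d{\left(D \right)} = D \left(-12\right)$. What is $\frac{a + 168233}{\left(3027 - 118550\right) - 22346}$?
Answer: $- \frac{138537}{137869} \approx -1.0048$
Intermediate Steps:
$d{\left(D \right)} = - 12 D$
$a = -29696$ ($a = \frac{4 \cdot 64 \left(\left(-12\right) 29\right)}{3} = \frac{4 \cdot 64 \left(-348\right)}{3} = \frac{4}{3} \left(-22272\right) = -29696$)
$\frac{a + 168233}{\left(3027 - 118550\right) - 22346} = \frac{-29696 + 168233}{\left(3027 - 118550\right) - 22346} = \frac{138537}{\left(3027 - 118550\right) - 22346} = \frac{138537}{-115523 - 22346} = \frac{138537}{-137869} = 138537 \left(- \frac{1}{137869}\right) = - \frac{138537}{137869}$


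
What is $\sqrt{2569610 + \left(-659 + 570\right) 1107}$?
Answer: $\sqrt{2471087} \approx 1572.0$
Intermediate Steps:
$\sqrt{2569610 + \left(-659 + 570\right) 1107} = \sqrt{2569610 - 98523} = \sqrt{2471087}$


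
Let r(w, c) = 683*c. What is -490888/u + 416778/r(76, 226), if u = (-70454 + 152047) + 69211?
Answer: -1615087549/2909725479 ≈ -0.55507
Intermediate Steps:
u = 150804 (u = 81593 + 69211 = 150804)
-490888/u + 416778/r(76, 226) = -490888/150804 + 416778/((683*226)) = -490888*1/150804 + 416778/154358 = -122722/37701 + 416778*(1/154358) = -122722/37701 + 208389/77179 = -1615087549/2909725479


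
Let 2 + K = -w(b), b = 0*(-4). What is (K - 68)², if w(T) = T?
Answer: 4900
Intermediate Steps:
b = 0
K = -2 (K = -2 - 1*0 = -2 + 0 = -2)
(K - 68)² = (-2 - 68)² = (-70)² = 4900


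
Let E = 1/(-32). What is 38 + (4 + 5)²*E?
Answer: 1135/32 ≈ 35.469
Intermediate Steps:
E = -1/32 ≈ -0.031250
38 + (4 + 5)²*E = 38 + (4 + 5)²*(-1/32) = 38 + 9²*(-1/32) = 38 + 81*(-1/32) = 38 - 81/32 = 1135/32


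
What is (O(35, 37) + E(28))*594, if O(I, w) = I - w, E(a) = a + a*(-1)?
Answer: -1188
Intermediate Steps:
E(a) = 0 (E(a) = a - a = 0)
(O(35, 37) + E(28))*594 = ((35 - 1*37) + 0)*594 = ((35 - 37) + 0)*594 = (-2 + 0)*594 = -2*594 = -1188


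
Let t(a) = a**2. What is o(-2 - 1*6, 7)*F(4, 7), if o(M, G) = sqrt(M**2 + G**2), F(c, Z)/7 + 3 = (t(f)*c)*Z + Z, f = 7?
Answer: 9632*sqrt(113) ≈ 1.0239e+5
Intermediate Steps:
F(c, Z) = -21 + 7*Z + 343*Z*c (F(c, Z) = -21 + 7*((7**2*c)*Z + Z) = -21 + 7*((49*c)*Z + Z) = -21 + 7*(49*Z*c + Z) = -21 + 7*(Z + 49*Z*c) = -21 + (7*Z + 343*Z*c) = -21 + 7*Z + 343*Z*c)
o(M, G) = sqrt(G**2 + M**2)
o(-2 - 1*6, 7)*F(4, 7) = sqrt(7**2 + (-2 - 1*6)**2)*(-21 + 7*7 + 343*7*4) = sqrt(49 + (-2 - 6)**2)*(-21 + 49 + 9604) = sqrt(49 + (-8)**2)*9632 = sqrt(49 + 64)*9632 = sqrt(113)*9632 = 9632*sqrt(113)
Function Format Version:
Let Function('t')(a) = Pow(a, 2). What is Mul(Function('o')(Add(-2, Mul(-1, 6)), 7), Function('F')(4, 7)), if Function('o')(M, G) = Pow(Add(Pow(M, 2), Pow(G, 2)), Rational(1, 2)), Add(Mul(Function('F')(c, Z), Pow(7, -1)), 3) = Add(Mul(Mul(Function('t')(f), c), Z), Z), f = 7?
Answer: Mul(9632, Pow(113, Rational(1, 2))) ≈ 1.0239e+5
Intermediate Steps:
Function('F')(c, Z) = Add(-21, Mul(7, Z), Mul(343, Z, c)) (Function('F')(c, Z) = Add(-21, Mul(7, Add(Mul(Mul(Pow(7, 2), c), Z), Z))) = Add(-21, Mul(7, Add(Mul(Mul(49, c), Z), Z))) = Add(-21, Mul(7, Add(Mul(49, Z, c), Z))) = Add(-21, Mul(7, Add(Z, Mul(49, Z, c)))) = Add(-21, Add(Mul(7, Z), Mul(343, Z, c))) = Add(-21, Mul(7, Z), Mul(343, Z, c)))
Function('o')(M, G) = Pow(Add(Pow(G, 2), Pow(M, 2)), Rational(1, 2))
Mul(Function('o')(Add(-2, Mul(-1, 6)), 7), Function('F')(4, 7)) = Mul(Pow(Add(Pow(7, 2), Pow(Add(-2, Mul(-1, 6)), 2)), Rational(1, 2)), Add(-21, Mul(7, 7), Mul(343, 7, 4))) = Mul(Pow(Add(49, Pow(Add(-2, -6), 2)), Rational(1, 2)), Add(-21, 49, 9604)) = Mul(Pow(Add(49, Pow(-8, 2)), Rational(1, 2)), 9632) = Mul(Pow(Add(49, 64), Rational(1, 2)), 9632) = Mul(Pow(113, Rational(1, 2)), 9632) = Mul(9632, Pow(113, Rational(1, 2)))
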